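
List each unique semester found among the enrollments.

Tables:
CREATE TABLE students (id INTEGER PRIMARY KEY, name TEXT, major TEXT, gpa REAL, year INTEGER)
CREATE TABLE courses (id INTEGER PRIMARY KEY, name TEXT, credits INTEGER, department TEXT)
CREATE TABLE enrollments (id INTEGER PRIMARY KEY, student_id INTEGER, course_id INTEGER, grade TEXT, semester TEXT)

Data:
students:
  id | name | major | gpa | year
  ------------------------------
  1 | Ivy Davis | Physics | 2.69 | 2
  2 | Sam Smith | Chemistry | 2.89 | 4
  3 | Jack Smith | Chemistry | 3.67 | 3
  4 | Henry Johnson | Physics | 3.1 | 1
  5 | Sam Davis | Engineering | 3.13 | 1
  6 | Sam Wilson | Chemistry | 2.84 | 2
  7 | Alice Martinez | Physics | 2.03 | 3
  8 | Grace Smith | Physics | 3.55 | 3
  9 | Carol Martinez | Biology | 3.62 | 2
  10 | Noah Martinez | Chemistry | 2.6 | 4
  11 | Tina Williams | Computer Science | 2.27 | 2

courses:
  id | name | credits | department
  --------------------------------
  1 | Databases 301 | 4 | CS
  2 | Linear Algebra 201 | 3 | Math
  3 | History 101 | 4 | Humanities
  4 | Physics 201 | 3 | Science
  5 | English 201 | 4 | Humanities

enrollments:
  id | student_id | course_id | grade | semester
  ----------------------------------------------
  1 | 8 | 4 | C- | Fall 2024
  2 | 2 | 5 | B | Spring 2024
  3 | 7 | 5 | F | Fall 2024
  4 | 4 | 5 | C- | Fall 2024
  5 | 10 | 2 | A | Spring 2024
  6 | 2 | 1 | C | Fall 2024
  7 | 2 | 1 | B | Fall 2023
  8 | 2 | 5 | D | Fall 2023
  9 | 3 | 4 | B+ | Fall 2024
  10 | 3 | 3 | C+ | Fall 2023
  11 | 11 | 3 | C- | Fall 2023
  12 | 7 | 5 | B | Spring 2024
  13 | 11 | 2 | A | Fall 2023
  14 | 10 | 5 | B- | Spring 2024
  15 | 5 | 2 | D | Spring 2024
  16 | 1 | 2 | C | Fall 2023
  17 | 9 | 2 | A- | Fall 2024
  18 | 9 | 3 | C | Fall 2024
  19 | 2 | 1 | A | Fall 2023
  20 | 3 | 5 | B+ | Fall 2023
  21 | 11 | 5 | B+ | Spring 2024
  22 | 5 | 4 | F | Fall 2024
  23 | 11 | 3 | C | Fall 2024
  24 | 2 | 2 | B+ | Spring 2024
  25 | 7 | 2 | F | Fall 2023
SELECT DISTINCT semester FROM enrollments

Execution result:
semester
Fall 2024
Spring 2024
Fall 2023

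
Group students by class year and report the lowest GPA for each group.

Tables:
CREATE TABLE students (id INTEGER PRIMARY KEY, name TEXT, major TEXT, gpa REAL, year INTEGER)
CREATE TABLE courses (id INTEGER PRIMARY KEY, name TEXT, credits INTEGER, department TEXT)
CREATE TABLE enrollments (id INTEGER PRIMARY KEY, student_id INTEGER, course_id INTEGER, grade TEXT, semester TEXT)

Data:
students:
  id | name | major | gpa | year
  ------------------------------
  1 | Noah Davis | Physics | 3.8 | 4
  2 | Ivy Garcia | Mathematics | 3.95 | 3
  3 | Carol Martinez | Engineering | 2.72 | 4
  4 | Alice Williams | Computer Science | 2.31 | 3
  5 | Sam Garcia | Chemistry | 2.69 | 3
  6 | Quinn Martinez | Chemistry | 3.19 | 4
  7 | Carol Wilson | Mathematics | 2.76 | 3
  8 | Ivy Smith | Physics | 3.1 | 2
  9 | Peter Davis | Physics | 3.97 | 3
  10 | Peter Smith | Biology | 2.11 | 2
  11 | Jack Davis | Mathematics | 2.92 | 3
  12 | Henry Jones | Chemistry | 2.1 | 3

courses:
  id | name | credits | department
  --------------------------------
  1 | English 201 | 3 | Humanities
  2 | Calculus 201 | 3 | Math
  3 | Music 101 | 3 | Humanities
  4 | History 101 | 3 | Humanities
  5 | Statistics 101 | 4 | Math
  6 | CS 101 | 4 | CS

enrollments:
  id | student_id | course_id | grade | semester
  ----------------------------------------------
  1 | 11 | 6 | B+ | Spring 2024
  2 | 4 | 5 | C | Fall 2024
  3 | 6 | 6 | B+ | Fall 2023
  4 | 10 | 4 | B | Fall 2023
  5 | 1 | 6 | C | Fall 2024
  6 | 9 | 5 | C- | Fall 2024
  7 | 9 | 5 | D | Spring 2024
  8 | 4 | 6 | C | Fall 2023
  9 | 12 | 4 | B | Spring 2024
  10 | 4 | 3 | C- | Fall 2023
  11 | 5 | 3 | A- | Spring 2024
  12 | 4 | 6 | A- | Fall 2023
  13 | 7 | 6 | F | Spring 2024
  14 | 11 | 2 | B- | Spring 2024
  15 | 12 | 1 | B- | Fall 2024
SELECT year, MIN(gpa) AS min_gpa FROM students GROUP BY year

Execution result:
year | min_gpa
2 | 2.11
3 | 2.10
4 | 2.72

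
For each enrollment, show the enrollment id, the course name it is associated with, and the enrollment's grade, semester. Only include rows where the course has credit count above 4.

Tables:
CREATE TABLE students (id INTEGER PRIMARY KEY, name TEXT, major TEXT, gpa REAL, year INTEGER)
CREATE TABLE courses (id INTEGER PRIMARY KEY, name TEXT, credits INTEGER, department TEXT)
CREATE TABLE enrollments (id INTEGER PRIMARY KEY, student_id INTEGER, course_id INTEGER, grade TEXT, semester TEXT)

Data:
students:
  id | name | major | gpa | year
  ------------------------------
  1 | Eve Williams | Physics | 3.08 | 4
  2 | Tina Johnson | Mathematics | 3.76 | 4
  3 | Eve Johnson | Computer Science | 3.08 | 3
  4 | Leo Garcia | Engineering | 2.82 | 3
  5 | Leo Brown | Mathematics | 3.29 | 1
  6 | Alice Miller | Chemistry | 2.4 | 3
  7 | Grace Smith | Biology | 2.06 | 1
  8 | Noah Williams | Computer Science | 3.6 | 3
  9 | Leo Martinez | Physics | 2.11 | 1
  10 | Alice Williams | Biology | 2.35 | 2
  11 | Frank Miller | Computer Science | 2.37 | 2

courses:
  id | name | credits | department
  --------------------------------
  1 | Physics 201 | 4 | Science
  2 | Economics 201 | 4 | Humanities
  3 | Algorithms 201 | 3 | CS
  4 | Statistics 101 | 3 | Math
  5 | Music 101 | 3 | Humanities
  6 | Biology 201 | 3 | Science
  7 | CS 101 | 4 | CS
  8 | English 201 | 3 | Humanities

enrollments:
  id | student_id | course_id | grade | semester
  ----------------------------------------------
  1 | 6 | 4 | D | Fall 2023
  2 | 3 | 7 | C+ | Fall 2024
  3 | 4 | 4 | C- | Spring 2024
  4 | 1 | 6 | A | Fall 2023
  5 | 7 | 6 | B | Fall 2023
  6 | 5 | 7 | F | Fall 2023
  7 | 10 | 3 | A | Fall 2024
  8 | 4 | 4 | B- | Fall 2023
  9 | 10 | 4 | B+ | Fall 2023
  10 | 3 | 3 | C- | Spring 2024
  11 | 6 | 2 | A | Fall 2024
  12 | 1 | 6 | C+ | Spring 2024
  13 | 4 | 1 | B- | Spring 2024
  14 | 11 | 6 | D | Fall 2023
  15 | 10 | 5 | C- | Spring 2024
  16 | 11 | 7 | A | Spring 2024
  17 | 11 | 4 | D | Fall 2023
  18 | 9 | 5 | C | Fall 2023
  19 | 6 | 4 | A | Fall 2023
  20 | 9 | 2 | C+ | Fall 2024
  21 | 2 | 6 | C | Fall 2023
SELECT c.id, p.name AS course, c.grade, c.semester FROM enrollments c JOIN courses p ON c.course_id = p.id WHERE p.credits > 4

Execution result:
(no rows)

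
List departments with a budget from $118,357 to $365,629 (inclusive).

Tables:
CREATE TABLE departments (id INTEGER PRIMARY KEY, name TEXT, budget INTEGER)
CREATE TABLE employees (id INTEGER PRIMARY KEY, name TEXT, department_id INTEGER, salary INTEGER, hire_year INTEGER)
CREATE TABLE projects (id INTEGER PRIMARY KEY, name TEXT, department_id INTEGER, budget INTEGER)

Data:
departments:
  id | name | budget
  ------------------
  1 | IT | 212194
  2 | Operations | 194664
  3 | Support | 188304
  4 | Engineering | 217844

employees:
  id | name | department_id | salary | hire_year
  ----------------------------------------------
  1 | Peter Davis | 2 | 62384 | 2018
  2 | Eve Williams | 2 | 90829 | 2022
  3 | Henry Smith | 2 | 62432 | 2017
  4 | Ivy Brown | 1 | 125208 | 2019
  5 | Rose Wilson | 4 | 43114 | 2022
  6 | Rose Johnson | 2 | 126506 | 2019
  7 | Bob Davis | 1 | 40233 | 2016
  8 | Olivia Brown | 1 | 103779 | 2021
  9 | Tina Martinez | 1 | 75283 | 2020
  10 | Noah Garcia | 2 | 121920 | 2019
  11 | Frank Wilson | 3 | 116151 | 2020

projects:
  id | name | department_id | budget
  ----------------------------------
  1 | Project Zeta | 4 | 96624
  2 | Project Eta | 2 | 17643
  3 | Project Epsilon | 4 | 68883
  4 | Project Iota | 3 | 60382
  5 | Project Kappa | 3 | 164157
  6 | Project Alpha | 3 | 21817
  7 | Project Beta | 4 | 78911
SELECT name, budget FROM departments WHERE budget BETWEEN 118357 AND 365629

Execution result:
name | budget
IT | 212194
Operations | 194664
Support | 188304
Engineering | 217844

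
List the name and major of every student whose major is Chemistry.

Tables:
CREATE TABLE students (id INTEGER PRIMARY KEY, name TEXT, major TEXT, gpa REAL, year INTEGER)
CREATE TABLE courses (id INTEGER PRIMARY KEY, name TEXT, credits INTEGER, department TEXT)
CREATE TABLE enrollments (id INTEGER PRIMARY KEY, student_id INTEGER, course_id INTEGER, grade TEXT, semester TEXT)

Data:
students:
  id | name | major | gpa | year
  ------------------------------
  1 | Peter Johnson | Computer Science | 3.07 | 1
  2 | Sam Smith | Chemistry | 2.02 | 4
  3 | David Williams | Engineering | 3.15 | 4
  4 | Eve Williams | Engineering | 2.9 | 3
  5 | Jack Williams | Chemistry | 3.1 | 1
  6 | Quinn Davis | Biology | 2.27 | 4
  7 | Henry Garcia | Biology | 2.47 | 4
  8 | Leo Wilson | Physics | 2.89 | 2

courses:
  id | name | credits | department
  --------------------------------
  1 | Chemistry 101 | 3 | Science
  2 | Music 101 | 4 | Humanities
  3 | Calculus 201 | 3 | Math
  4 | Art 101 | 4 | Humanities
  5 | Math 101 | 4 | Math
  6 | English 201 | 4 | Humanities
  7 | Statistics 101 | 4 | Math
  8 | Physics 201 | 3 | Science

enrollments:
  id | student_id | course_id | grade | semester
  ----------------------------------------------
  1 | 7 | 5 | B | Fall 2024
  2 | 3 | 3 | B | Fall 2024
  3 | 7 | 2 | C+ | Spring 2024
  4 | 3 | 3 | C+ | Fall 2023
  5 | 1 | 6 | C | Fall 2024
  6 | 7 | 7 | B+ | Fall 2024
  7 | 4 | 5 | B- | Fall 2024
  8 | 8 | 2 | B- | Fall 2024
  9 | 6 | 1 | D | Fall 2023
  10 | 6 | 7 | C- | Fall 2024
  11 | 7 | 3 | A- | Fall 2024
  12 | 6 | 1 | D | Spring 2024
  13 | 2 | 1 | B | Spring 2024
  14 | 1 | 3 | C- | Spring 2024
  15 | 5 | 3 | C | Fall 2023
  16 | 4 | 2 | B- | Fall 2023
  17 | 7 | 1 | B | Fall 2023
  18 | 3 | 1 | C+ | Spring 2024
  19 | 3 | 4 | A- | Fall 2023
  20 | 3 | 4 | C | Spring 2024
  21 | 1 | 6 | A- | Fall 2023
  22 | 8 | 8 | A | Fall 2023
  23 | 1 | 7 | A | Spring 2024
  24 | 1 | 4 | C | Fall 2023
SELECT name, major FROM students WHERE major = 'Chemistry'

Execution result:
name | major
Sam Smith | Chemistry
Jack Williams | Chemistry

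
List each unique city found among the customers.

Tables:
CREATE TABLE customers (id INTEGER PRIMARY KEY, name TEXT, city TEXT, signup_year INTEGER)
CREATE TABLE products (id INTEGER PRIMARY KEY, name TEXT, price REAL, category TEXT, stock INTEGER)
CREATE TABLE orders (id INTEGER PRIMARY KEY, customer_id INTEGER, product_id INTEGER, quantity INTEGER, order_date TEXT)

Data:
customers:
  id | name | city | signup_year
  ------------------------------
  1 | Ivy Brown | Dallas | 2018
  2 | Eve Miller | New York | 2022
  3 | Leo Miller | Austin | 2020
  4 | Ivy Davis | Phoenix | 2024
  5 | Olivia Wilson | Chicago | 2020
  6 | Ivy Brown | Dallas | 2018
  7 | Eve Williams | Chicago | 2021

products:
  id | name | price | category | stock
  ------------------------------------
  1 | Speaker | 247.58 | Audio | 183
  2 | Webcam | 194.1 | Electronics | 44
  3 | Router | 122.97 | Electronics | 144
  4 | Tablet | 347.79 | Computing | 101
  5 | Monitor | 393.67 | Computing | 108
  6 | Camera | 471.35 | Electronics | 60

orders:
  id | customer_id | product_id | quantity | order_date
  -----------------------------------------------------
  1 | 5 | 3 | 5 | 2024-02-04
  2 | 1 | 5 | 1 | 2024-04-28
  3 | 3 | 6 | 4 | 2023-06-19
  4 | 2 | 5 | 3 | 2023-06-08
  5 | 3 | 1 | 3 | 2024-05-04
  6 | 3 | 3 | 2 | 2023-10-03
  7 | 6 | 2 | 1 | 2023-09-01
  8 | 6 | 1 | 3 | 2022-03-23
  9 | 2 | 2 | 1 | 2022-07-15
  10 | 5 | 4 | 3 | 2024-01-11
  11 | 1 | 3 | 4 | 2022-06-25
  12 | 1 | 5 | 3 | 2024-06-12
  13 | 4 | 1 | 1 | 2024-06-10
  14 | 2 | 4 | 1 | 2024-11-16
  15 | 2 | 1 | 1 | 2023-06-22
SELECT DISTINCT city FROM customers

Execution result:
city
Dallas
New York
Austin
Phoenix
Chicago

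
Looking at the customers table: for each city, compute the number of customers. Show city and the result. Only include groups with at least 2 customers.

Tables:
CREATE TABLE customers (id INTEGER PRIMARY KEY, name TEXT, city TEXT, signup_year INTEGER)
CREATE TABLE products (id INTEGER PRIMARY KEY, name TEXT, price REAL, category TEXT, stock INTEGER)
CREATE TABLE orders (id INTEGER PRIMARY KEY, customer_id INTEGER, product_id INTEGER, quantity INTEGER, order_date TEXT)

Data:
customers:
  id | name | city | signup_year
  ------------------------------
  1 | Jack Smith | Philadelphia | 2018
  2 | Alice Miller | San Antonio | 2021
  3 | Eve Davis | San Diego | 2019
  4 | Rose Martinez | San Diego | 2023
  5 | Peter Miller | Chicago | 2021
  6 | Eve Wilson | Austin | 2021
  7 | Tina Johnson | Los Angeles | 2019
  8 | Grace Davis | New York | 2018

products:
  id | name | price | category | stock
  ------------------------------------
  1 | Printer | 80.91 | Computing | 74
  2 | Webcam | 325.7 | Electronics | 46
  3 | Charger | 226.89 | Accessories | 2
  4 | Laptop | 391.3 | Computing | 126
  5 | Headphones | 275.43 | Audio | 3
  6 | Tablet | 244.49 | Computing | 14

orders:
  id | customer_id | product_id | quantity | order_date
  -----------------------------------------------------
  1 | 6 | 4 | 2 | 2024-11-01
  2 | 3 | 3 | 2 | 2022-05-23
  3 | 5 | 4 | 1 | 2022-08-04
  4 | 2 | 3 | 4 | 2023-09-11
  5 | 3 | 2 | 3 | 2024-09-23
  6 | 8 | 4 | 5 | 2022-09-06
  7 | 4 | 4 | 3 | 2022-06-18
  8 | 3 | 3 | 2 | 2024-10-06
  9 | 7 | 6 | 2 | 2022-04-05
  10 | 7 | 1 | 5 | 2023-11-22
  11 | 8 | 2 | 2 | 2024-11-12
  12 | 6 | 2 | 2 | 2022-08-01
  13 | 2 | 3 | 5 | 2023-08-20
SELECT city, COUNT(*) AS n FROM customers GROUP BY city HAVING COUNT(*) >= 2

Execution result:
city | n
San Diego | 2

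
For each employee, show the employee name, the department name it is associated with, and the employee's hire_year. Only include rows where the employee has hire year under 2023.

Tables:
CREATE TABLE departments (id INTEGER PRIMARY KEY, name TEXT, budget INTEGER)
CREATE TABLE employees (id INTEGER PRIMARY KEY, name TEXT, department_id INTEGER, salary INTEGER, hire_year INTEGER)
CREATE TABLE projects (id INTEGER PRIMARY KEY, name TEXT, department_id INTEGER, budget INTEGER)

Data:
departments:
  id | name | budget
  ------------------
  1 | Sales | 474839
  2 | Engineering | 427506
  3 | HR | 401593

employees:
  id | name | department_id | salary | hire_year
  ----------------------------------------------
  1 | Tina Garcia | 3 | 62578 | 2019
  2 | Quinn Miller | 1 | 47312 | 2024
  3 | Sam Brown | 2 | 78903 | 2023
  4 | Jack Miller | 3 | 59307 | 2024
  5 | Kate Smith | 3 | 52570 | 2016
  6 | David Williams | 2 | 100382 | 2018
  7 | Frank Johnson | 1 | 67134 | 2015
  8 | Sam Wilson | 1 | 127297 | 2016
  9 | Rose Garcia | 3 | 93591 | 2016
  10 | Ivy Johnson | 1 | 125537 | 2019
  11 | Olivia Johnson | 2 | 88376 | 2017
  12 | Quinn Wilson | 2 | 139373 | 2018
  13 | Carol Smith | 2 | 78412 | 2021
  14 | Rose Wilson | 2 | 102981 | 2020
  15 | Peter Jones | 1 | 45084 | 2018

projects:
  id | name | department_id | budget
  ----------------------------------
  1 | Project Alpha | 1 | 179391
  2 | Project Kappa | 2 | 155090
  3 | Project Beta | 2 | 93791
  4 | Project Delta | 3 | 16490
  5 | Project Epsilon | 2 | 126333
SELECT c.name, p.name AS department, c.hire_year FROM employees c JOIN departments p ON c.department_id = p.id WHERE c.hire_year < 2023

Execution result:
name | department | hire_year
Tina Garcia | HR | 2019
Kate Smith | HR | 2016
David Williams | Engineering | 2018
Frank Johnson | Sales | 2015
Sam Wilson | Sales | 2016
Rose Garcia | HR | 2016
Ivy Johnson | Sales | 2019
Olivia Johnson | Engineering | 2017
Quinn Wilson | Engineering | 2018
Carol Smith | Engineering | 2021
Rose Wilson | Engineering | 2020
Peter Jones | Sales | 2018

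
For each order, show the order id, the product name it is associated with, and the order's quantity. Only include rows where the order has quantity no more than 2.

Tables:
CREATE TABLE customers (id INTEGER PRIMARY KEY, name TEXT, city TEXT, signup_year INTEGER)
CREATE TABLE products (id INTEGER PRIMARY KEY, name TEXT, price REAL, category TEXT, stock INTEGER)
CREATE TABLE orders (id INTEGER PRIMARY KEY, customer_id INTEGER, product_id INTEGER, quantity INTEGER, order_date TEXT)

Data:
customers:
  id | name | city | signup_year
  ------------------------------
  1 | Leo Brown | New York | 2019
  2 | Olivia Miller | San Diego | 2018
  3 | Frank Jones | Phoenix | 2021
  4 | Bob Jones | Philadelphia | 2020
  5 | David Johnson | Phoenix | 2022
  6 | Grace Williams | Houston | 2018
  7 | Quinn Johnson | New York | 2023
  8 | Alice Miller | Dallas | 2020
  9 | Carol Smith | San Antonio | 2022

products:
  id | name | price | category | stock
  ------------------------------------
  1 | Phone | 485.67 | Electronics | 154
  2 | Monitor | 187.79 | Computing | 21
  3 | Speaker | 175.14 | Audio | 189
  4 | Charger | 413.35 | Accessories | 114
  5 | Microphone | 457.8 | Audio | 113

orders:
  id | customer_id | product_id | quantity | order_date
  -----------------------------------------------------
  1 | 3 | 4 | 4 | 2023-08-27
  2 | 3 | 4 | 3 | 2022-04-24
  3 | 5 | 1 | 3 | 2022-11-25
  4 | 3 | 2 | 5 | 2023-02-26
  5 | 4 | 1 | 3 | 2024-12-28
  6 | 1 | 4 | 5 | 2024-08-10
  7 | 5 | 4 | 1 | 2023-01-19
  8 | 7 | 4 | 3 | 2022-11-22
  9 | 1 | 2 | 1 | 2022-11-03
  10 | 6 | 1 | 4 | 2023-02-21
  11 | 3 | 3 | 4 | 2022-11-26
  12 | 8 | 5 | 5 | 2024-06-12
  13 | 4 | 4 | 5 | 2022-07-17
SELECT c.id, p.name AS product, c.quantity FROM orders c JOIN products p ON c.product_id = p.id WHERE c.quantity <= 2

Execution result:
id | product | quantity
7 | Charger | 1
9 | Monitor | 1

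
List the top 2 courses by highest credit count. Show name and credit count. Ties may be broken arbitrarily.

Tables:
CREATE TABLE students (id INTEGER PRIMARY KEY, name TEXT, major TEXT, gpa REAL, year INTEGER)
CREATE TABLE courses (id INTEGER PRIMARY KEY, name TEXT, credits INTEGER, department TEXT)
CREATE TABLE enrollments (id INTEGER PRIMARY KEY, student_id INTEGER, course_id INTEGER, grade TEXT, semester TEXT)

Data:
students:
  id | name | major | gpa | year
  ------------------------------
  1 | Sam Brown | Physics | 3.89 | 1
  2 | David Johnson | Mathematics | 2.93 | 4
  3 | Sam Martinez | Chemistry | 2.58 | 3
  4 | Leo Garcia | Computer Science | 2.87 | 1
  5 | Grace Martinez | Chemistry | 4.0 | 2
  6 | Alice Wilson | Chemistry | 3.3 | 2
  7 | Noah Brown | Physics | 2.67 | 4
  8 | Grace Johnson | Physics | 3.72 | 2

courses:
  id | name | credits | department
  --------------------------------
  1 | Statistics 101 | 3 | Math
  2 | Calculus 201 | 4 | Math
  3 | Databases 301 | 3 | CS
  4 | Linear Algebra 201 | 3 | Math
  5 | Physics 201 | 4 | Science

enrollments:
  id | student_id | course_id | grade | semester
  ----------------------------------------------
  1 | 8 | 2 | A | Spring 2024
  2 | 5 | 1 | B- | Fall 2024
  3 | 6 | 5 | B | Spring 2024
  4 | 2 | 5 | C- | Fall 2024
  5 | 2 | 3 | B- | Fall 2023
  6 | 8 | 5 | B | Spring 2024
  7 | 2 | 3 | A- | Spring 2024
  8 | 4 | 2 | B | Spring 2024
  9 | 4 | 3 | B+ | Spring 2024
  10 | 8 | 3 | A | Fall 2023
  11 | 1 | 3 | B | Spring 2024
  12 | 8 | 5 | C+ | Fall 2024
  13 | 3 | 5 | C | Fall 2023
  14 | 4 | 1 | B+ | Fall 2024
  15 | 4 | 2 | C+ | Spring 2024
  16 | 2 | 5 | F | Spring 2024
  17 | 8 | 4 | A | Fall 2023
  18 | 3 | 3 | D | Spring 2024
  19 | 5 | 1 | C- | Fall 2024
SELECT name, credits FROM courses ORDER BY credits DESC LIMIT 2

Execution result:
name | credits
Calculus 201 | 4
Physics 201 | 4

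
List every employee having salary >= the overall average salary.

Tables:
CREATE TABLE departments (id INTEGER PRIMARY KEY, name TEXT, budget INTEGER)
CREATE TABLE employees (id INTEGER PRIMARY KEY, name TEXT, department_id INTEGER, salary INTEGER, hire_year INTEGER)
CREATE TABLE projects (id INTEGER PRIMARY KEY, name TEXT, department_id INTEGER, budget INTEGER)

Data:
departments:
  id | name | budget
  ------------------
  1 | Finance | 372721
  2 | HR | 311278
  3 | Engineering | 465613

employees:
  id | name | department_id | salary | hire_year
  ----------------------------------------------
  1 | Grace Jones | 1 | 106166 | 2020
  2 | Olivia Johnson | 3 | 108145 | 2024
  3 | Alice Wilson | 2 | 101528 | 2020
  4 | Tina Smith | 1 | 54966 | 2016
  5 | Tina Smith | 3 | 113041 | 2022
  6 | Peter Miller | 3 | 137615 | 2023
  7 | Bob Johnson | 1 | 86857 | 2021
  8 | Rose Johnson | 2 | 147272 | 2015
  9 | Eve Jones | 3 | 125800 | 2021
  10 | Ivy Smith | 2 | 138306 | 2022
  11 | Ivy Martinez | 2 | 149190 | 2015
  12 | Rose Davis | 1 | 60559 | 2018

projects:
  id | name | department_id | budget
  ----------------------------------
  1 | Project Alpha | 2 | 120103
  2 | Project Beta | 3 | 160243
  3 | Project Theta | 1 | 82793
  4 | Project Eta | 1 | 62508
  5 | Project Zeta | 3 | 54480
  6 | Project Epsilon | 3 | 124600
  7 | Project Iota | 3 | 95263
SELECT name, salary FROM employees WHERE salary >= (SELECT AVG(salary) FROM employees)

Execution result:
name | salary
Tina Smith | 113041
Peter Miller | 137615
Rose Johnson | 147272
Eve Jones | 125800
Ivy Smith | 138306
Ivy Martinez | 149190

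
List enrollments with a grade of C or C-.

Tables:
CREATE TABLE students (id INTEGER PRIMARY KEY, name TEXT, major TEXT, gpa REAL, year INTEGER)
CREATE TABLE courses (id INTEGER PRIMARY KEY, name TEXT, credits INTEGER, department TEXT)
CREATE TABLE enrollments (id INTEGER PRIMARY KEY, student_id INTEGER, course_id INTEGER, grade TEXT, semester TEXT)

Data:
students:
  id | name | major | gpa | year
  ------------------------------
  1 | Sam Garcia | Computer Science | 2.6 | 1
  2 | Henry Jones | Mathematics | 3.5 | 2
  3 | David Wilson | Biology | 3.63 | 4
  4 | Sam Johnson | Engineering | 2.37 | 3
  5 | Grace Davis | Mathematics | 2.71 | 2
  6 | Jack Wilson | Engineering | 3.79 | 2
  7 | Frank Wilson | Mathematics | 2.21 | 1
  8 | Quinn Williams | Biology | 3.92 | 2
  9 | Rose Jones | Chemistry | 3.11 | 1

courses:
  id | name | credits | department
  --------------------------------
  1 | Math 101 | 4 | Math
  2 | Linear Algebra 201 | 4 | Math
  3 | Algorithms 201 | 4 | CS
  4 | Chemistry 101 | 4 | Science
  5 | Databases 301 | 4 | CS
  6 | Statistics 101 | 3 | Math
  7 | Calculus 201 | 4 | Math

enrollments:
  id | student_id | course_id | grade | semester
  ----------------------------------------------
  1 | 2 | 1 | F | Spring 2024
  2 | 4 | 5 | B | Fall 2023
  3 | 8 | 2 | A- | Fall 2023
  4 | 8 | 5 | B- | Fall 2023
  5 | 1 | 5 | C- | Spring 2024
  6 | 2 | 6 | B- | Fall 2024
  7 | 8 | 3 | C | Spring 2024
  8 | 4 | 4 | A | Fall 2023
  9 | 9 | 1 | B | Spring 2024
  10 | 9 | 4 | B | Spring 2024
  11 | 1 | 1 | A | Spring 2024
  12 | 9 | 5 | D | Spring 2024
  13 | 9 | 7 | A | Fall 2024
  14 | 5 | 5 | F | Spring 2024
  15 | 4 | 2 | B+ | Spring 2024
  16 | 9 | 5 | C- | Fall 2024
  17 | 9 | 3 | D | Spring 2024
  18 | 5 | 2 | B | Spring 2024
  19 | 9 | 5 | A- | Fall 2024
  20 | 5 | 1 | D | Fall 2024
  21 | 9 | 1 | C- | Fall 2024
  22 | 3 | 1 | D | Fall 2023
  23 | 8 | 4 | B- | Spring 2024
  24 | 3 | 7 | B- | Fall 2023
SELECT id, grade FROM enrollments WHERE grade IN ('C', 'C-')

Execution result:
id | grade
5 | C-
7 | C
16 | C-
21 | C-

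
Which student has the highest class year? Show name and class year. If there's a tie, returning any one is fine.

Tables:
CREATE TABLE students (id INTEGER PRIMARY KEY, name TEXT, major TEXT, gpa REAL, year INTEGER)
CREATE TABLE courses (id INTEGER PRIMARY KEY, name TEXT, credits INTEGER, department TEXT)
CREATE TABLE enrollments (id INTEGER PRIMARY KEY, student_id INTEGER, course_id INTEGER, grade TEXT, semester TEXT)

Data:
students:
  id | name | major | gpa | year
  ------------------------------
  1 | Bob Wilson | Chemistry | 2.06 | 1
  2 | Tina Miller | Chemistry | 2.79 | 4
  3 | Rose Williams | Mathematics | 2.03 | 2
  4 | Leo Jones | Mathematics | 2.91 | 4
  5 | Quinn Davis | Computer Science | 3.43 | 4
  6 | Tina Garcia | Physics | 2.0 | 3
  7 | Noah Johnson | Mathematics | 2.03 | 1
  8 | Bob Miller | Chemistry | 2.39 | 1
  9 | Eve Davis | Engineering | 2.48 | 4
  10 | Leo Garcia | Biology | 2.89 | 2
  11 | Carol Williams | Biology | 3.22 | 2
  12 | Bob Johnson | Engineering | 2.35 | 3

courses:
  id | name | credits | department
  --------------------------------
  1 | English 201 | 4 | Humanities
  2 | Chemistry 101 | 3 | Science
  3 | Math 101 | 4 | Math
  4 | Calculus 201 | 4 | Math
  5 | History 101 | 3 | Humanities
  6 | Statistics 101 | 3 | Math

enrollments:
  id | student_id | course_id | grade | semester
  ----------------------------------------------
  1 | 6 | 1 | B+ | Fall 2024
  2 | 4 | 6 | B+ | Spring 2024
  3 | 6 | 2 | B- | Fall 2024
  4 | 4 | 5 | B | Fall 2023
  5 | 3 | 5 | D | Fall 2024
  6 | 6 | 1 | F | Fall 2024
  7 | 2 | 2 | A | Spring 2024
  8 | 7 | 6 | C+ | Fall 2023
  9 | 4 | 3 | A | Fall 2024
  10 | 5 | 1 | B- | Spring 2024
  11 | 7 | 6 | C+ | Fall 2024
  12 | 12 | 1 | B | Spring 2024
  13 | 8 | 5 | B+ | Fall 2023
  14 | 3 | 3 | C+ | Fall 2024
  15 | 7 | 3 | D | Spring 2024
SELECT name, year FROM students ORDER BY year DESC LIMIT 1

Execution result:
name | year
Tina Miller | 4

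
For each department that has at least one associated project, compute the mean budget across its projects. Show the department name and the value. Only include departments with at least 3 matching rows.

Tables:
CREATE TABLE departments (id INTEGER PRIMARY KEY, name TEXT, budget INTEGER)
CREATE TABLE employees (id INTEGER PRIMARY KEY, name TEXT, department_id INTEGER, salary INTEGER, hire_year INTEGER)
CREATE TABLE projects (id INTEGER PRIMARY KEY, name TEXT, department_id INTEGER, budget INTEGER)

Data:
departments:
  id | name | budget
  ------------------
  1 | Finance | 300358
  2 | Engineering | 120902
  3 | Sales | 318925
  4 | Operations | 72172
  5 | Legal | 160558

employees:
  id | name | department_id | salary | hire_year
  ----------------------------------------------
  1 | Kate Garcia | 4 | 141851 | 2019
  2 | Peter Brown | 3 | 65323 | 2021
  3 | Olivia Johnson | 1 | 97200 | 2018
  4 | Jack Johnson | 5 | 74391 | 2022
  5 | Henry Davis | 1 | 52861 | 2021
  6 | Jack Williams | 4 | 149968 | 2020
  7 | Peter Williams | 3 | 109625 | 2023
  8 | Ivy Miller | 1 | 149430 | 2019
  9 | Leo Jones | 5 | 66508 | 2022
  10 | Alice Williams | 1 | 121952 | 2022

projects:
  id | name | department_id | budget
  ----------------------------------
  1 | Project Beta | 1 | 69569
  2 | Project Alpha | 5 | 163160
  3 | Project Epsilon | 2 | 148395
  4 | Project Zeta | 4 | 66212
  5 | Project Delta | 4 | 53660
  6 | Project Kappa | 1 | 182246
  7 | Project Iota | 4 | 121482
SELECT p.name, AVG(c.budget) AS avg_budget FROM projects c JOIN departments p ON c.department_id = p.id GROUP BY p.id, p.name HAVING COUNT(*) >= 3

Execution result:
name | avg_budget
Operations | 80451.33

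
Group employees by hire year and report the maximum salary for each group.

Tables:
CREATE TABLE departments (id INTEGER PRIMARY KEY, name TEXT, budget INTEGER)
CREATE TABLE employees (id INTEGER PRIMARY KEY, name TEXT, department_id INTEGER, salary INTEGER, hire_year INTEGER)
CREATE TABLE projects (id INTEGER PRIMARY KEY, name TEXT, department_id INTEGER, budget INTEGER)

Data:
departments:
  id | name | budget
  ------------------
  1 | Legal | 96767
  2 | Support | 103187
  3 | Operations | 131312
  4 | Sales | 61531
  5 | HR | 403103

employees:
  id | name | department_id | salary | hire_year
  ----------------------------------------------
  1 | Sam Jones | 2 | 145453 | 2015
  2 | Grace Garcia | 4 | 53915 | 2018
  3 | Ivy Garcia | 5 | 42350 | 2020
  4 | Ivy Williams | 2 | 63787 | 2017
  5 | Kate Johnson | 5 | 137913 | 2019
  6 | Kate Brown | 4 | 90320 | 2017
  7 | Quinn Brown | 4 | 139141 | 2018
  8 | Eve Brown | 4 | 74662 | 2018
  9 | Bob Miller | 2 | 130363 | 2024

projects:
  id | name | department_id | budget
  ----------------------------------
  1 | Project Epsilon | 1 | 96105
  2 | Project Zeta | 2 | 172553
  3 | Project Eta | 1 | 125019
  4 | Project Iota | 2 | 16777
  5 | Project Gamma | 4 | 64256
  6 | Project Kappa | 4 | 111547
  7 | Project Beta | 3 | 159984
SELECT hire_year, MAX(salary) AS max_salary FROM employees GROUP BY hire_year

Execution result:
hire_year | max_salary
2015 | 145453
2017 | 90320
2018 | 139141
2019 | 137913
2020 | 42350
2024 | 130363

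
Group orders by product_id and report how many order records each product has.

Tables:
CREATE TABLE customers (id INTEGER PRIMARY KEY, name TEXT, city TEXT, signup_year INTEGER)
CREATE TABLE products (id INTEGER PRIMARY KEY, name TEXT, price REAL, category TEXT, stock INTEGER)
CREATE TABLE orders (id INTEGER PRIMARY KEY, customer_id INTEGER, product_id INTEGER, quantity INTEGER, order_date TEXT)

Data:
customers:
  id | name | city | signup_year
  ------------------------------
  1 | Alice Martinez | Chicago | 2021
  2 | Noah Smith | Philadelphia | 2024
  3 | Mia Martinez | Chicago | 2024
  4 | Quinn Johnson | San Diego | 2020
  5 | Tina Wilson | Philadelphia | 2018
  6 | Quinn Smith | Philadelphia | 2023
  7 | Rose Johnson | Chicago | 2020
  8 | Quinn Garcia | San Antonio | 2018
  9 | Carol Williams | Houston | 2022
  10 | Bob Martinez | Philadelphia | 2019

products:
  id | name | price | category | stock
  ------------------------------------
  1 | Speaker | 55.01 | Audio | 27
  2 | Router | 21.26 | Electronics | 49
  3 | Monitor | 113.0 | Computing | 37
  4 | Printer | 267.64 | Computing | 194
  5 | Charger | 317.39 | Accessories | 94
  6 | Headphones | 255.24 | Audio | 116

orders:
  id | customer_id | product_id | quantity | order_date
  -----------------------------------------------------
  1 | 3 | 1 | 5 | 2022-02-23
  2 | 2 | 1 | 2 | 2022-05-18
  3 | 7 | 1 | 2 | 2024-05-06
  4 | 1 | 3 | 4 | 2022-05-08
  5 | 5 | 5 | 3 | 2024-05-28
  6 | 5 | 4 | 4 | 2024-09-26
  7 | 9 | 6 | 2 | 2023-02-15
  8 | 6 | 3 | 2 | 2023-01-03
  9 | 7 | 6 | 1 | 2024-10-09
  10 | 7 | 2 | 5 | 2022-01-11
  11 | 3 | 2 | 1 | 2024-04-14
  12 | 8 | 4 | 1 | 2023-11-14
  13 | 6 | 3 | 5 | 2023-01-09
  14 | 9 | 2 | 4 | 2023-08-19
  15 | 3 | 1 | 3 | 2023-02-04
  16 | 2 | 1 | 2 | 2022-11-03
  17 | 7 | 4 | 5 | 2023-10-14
SELECT product_id, COUNT(*) AS order_count FROM orders GROUP BY product_id

Execution result:
product_id | order_count
1 | 5
2 | 3
3 | 3
4 | 3
5 | 1
6 | 2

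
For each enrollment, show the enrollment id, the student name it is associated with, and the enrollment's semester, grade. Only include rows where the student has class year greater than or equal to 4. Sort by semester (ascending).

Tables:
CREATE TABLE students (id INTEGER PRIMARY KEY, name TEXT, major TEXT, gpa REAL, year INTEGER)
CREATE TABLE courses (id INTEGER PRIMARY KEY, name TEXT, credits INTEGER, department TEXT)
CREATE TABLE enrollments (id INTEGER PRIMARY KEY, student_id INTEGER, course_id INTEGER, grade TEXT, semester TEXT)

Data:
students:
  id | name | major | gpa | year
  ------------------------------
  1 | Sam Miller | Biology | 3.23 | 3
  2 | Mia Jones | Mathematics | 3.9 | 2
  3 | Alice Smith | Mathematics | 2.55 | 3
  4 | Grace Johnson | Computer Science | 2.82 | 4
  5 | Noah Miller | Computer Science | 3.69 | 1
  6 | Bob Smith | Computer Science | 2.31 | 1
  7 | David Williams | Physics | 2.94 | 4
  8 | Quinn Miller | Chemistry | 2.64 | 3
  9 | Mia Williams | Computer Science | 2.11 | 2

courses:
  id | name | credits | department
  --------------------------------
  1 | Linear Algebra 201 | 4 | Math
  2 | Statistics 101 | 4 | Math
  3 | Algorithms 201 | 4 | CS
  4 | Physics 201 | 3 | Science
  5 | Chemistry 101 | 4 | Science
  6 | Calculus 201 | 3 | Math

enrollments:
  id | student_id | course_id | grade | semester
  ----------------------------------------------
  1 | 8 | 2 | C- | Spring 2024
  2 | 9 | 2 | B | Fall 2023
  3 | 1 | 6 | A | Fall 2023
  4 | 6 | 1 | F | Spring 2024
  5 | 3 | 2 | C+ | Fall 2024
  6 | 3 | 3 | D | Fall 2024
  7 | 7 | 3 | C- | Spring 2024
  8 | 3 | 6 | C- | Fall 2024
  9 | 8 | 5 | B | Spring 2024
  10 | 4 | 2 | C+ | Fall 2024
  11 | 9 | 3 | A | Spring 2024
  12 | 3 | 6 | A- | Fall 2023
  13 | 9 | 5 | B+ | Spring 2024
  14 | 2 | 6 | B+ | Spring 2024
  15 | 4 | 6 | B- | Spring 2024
SELECT c.id, p.name AS student, c.semester, c.grade FROM enrollments c JOIN students p ON c.student_id = p.id WHERE p.year >= 4 ORDER BY c.semester ASC

Execution result:
id | student | semester | grade
10 | Grace Johnson | Fall 2024 | C+
7 | David Williams | Spring 2024 | C-
15 | Grace Johnson | Spring 2024 | B-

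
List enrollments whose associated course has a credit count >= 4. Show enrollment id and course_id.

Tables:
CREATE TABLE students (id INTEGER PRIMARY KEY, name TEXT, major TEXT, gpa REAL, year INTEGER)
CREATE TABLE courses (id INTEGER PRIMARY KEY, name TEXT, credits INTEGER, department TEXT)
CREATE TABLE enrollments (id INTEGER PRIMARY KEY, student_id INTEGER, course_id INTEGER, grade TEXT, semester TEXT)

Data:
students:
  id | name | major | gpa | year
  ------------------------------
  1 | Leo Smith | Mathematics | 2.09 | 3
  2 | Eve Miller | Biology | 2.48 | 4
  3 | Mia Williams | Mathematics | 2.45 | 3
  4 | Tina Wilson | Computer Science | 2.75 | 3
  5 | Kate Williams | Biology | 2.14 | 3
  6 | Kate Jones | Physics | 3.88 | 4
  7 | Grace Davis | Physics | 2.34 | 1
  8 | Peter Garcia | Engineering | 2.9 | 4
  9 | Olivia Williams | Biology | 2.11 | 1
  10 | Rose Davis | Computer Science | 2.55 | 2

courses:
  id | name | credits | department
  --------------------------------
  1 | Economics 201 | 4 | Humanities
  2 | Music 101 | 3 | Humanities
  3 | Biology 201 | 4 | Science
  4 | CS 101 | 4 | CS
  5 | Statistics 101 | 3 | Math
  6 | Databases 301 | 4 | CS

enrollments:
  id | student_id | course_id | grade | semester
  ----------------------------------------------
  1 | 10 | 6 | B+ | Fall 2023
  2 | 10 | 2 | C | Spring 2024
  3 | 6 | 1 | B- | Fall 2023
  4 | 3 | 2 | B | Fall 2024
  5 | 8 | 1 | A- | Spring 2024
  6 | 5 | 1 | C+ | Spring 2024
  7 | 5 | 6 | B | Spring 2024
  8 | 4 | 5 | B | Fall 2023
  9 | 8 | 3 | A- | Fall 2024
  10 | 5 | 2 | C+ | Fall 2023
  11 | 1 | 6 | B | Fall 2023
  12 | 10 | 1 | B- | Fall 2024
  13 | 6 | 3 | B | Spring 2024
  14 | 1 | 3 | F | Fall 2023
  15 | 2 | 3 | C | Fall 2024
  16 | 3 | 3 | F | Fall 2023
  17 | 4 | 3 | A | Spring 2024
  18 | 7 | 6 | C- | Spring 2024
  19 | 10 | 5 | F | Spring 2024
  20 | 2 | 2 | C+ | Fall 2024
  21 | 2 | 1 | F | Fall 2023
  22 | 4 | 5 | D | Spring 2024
SELECT id, course_id FROM enrollments WHERE course_id IN (SELECT id FROM courses WHERE credits >= 4)

Execution result:
id | course_id
1 | 6
3 | 1
5 | 1
6 | 1
7 | 6
9 | 3
11 | 6
12 | 1
13 | 3
14 | 3
15 | 3
16 | 3
17 | 3
18 | 6
21 | 1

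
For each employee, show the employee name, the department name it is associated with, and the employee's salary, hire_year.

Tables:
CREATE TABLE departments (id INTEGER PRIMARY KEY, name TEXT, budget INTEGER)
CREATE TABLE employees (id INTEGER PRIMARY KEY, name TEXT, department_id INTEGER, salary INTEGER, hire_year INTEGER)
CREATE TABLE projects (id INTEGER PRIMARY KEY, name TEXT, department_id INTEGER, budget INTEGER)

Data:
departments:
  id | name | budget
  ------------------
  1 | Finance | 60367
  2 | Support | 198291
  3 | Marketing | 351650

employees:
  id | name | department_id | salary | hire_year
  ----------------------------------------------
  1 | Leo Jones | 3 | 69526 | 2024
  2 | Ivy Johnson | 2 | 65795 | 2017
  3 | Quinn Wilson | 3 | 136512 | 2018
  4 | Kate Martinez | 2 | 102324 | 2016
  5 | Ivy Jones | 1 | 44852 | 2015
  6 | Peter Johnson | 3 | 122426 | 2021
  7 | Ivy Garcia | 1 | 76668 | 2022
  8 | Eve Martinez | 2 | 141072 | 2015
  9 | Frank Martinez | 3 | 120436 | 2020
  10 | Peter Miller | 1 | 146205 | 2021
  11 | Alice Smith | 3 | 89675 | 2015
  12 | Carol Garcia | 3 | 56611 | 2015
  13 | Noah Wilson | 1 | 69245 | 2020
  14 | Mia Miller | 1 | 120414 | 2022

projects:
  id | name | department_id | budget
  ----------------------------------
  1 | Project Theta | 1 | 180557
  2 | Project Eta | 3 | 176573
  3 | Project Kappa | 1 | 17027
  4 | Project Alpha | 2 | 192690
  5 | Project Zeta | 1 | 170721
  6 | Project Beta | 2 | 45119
SELECT c.name, p.name AS department, c.salary, c.hire_year FROM employees c JOIN departments p ON c.department_id = p.id

Execution result:
name | department | salary | hire_year
Leo Jones | Marketing | 69526 | 2024
Ivy Johnson | Support | 65795 | 2017
Quinn Wilson | Marketing | 136512 | 2018
Kate Martinez | Support | 102324 | 2016
Ivy Jones | Finance | 44852 | 2015
Peter Johnson | Marketing | 122426 | 2021
Ivy Garcia | Finance | 76668 | 2022
Eve Martinez | Support | 141072 | 2015
Frank Martinez | Marketing | 120436 | 2020
Peter Miller | Finance | 146205 | 2021
Alice Smith | Marketing | 89675 | 2015
Carol Garcia | Marketing | 56611 | 2015
Noah Wilson | Finance | 69245 | 2020
Mia Miller | Finance | 120414 | 2022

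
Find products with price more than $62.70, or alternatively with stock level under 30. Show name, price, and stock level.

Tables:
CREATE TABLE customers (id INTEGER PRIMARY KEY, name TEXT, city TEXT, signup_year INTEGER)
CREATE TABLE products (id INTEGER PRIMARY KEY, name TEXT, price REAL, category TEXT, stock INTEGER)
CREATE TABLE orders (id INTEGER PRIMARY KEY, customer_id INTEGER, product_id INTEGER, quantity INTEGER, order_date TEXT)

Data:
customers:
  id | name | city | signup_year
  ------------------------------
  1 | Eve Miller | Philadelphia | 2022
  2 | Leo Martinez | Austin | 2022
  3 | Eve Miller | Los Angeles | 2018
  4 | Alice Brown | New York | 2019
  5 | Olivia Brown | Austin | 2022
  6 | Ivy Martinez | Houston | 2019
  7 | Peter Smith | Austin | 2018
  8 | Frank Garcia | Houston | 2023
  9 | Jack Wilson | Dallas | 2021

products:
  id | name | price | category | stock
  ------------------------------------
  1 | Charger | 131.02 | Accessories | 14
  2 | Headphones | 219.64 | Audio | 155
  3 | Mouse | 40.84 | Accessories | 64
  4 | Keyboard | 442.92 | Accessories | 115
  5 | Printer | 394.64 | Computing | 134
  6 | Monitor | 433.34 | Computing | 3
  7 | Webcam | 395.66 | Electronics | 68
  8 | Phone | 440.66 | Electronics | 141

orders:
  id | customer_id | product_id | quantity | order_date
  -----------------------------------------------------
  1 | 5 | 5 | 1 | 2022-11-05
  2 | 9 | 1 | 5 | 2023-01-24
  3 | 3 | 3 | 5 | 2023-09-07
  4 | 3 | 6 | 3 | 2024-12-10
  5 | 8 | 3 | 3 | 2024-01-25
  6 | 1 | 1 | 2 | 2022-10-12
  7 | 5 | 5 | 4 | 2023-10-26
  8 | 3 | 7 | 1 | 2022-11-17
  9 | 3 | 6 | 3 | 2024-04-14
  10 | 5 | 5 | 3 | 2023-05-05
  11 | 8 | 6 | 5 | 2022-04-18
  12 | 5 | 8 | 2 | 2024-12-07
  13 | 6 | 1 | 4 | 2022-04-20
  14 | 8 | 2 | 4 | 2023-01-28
SELECT name, price, stock FROM products WHERE price > 62.7 OR stock < 30

Execution result:
name | price | stock
Charger | 131.02 | 14
Headphones | 219.64 | 155
Keyboard | 442.92 | 115
Printer | 394.64 | 134
Monitor | 433.34 | 3
Webcam | 395.66 | 68
Phone | 440.66 | 141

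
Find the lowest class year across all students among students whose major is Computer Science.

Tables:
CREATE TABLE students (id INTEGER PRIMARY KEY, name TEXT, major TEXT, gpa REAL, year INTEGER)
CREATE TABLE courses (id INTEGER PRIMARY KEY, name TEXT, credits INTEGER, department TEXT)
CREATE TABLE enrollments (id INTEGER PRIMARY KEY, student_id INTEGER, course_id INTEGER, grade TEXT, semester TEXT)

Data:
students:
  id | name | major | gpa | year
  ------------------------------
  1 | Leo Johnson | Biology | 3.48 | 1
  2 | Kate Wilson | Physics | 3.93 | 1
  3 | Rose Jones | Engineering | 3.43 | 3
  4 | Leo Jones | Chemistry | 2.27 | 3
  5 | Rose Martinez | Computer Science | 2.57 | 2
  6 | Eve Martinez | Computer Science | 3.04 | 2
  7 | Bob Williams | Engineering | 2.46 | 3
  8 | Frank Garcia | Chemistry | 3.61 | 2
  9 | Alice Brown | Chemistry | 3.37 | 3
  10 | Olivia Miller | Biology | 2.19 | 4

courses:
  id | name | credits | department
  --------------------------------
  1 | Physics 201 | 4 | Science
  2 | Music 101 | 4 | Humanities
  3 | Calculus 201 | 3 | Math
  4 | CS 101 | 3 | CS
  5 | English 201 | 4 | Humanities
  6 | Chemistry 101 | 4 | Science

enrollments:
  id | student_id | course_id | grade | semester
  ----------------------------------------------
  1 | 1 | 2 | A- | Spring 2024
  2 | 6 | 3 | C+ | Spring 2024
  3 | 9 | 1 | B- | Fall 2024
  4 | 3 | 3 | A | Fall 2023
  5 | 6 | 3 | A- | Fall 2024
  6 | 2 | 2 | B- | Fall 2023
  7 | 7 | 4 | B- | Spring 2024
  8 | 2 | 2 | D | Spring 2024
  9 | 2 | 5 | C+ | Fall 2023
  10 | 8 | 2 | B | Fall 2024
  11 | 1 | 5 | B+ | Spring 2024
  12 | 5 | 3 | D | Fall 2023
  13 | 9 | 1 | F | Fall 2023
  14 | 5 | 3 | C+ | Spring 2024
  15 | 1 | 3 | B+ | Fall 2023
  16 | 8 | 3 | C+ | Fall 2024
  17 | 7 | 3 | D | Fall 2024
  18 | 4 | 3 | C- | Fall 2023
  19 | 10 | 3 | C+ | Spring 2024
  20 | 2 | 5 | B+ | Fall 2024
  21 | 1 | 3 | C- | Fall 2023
SELECT MIN(year) FROM students WHERE major = 'Computer Science'

Execution result:
2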